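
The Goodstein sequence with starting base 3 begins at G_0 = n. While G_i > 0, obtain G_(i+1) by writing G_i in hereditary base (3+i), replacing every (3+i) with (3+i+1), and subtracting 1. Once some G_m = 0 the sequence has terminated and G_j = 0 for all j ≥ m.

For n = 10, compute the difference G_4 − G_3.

3

step 0: 10 = 3^2 + 1; sub 4 for 3: 4^2 + 1; = 17; G_1 = 17−1 = 16
step 1: 16 = 4^2; sub 5 for 4: 5^2; = 25; G_2 = 25−1 = 24
step 2: 24 = 4·5 + 4; sub 6 for 5: 4·6 + 4; = 28; G_3 = 28−1 = 27
step 3: 27 = 4·6 + 3; sub 7 for 6: 4·7 + 3; = 31; G_4 = 31−1 = 30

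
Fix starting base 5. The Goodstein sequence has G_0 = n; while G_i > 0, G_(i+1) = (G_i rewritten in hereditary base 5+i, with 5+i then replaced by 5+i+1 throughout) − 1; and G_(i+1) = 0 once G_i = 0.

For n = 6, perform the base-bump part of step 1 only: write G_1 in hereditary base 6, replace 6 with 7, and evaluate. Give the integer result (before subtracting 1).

7

i=0: 6 = 5 + 1 (b=5); 5→6: 6 + 1 = 7; 7−1 = 6
i=1: 6 = 6 (b=6); 6→7: 7 = 7; 7−1 = 6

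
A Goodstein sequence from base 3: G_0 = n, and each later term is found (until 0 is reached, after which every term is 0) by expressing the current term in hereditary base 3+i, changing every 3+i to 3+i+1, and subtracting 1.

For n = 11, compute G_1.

17

step 0: 11 = 3^2 + 2; sub 4 for 3: 4^2 + 2; = 18; G_1 = 18−1 = 17
step 1: 17 = 4^2 + 1; sub 5 for 4: 5^2 + 1; = 26; G_2 = 26−1 = 25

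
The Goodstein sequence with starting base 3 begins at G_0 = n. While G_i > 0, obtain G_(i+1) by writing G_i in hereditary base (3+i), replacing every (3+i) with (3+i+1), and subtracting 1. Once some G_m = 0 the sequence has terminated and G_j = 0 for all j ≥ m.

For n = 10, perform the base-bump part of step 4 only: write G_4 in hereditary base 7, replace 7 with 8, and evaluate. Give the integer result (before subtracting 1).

34

(0) 10|_3 = 3^2 + 1 ↦ 4^2 + 1|_4 = 17 ⇒ 16
(1) 16|_4 = 4^2 ↦ 5^2|_5 = 25 ⇒ 24
(2) 24|_5 = 4·5 + 4 ↦ 4·6 + 4|_6 = 28 ⇒ 27
(3) 27|_6 = 4·6 + 3 ↦ 4·7 + 3|_7 = 31 ⇒ 30
(4) 30|_7 = 4·7 + 2 ↦ 4·8 + 2|_8 = 34 ⇒ 33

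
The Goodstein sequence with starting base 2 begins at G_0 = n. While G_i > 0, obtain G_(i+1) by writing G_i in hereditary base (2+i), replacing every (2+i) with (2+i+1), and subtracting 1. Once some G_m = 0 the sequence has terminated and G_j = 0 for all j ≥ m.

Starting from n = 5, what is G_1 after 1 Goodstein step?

[0] 5 ≡ 2^2 + 1 (base 2). Lift 3: 28. −1: 27.
[1] 27 ≡ 3^3 (base 3). Lift 4: 256. −1: 255.

27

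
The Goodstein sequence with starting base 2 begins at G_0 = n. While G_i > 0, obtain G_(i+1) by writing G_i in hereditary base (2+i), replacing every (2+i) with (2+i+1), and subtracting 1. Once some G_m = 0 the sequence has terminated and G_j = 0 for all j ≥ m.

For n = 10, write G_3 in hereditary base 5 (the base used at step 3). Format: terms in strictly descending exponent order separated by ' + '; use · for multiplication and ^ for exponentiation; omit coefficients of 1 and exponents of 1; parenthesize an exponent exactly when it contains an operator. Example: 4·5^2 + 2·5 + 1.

5^(5 + 1)

[0] 10 ≡ 2^(2 + 1) + 2 (base 2). Lift 3: 84. −1: 83.
[1] 83 ≡ 3^(3 + 1) + 2 (base 3). Lift 4: 1026. −1: 1025.
[2] 1025 ≡ 4^(4 + 1) + 1 (base 4). Lift 5: 15626. −1: 15625.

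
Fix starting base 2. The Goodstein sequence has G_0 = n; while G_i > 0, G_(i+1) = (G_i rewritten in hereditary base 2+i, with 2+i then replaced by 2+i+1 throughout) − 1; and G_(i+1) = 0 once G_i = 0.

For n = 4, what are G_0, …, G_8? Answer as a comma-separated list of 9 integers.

4, 26, 41, 60, 83, 109, 139, 173, 211

(0) 4|_2 = 2^2 ↦ 3^3|_3 = 27 ⇒ 26
(1) 26|_3 = 2·3^2 + 2·3 + 2 ↦ 2·4^2 + 2·4 + 2|_4 = 42 ⇒ 41
(2) 41|_4 = 2·4^2 + 2·4 + 1 ↦ 2·5^2 + 2·5 + 1|_5 = 61 ⇒ 60
(3) 60|_5 = 2·5^2 + 2·5 ↦ 2·6^2 + 2·6|_6 = 84 ⇒ 83
(4) 83|_6 = 2·6^2 + 6 + 5 ↦ 2·7^2 + 7 + 5|_7 = 110 ⇒ 109
(5) 109|_7 = 2·7^2 + 7 + 4 ↦ 2·8^2 + 8 + 4|_8 = 140 ⇒ 139
(6) 139|_8 = 2·8^2 + 8 + 3 ↦ 2·9^2 + 9 + 3|_9 = 174 ⇒ 173
(7) 173|_9 = 2·9^2 + 9 + 2 ↦ 2·10^2 + 10 + 2|_10 = 212 ⇒ 211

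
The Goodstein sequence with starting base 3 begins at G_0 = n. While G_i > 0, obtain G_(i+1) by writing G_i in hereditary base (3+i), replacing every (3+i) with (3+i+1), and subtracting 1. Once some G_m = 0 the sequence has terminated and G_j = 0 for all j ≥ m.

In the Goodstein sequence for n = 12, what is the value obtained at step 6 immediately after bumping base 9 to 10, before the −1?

step 0: 12 = 3^2 + 3; sub 4 for 3: 4^2 + 4; = 20; G_1 = 20−1 = 19
step 1: 19 = 4^2 + 3; sub 5 for 4: 5^2 + 3; = 28; G_2 = 28−1 = 27
step 2: 27 = 5^2 + 2; sub 6 for 5: 6^2 + 2; = 38; G_3 = 38−1 = 37
step 3: 37 = 6^2 + 1; sub 7 for 6: 7^2 + 1; = 50; G_4 = 50−1 = 49
step 4: 49 = 7^2; sub 8 for 7: 8^2; = 64; G_5 = 64−1 = 63
step 5: 63 = 7·8 + 7; sub 9 for 8: 7·9 + 7; = 70; G_6 = 70−1 = 69
step 6: 69 = 7·9 + 6; sub 10 for 9: 7·10 + 6; = 76; G_7 = 76−1 = 75

76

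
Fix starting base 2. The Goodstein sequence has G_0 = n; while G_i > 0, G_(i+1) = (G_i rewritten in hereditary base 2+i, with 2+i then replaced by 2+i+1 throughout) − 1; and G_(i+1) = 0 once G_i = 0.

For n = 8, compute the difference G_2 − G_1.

8 —HB2→ 2^(2 + 1) —bump→ 3^(3 + 1) = 81 —(−1)→ 80
80 —HB3→ 2·3^3 + 2·3^2 + 2·3 + 2 —bump→ 2·4^4 + 2·4^2 + 2·4 + 2 = 554 —(−1)→ 553

473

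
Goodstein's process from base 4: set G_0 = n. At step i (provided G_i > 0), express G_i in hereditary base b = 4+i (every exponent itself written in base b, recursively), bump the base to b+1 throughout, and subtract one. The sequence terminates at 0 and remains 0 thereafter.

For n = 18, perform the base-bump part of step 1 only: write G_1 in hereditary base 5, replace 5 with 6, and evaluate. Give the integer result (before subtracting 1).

step 0: 18 = 4^2 + 2; sub 5 for 4: 5^2 + 2; = 27; G_1 = 27−1 = 26
step 1: 26 = 5^2 + 1; sub 6 for 5: 6^2 + 1; = 37; G_2 = 37−1 = 36

37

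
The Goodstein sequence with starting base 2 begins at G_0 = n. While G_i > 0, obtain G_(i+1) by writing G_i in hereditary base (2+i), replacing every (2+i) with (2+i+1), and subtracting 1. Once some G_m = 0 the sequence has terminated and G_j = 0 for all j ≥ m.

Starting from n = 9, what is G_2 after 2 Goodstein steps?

9 —HB2→ 2^(2 + 1) + 1 —bump→ 3^(3 + 1) + 1 = 82 —(−1)→ 81
81 —HB3→ 3^(3 + 1) —bump→ 4^(4 + 1) = 1024 —(−1)→ 1023
1023 —HB4→ 3·4^4 + 3·4^3 + 3·4^2 + 3·4 + 3 —bump→ 3·5^5 + 3·5^3 + 3·5^2 + 3·5 + 3 = 9843 —(−1)→ 9842

1023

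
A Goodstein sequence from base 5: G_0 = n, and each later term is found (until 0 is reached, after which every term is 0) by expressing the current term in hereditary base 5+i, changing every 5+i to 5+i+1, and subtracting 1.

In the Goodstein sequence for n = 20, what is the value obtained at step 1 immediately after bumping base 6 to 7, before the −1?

step 0: 20 = 4·5; sub 6 for 5: 4·6; = 24; G_1 = 24−1 = 23
step 1: 23 = 3·6 + 5; sub 7 for 6: 3·7 + 5; = 26; G_2 = 26−1 = 25

26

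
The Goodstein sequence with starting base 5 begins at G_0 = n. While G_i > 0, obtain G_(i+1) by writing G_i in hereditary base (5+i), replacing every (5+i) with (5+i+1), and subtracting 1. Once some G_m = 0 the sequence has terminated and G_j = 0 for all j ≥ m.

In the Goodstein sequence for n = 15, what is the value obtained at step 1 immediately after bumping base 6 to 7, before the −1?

base 5: 15 = 3·5; at 6: 3·6 = 18; next = 17
base 6: 17 = 2·6 + 5; at 7: 2·7 + 5 = 19; next = 18

19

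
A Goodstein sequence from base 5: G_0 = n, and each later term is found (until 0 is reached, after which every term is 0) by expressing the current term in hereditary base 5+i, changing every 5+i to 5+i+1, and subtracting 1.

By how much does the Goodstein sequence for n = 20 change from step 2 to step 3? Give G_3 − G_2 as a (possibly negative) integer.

G_0=20  [base 5] 4·5  →[5↦6]→  4·6 = 24  −1 ⇒ G_1=23
G_1=23  [base 6] 3·6 + 5  →[6↦7]→  3·7 + 5 = 26  −1 ⇒ G_2=25
G_2=25  [base 7] 3·7 + 4  →[7↦8]→  3·8 + 4 = 28  −1 ⇒ G_3=27

2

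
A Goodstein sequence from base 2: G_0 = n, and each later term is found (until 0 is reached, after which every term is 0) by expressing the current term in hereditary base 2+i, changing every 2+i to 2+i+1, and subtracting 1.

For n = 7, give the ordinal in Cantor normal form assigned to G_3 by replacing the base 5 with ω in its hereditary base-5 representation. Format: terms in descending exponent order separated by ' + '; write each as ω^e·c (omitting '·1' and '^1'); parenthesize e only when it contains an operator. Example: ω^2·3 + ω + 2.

ω^ω + 2

[0] 7 ≡ 2^2 + 2 + 1 (base 2). Lift 3: 31. −1: 30.
[1] 30 ≡ 3^3 + 3 (base 3). Lift 4: 260. −1: 259.
[2] 259 ≡ 4^4 + 3 (base 4). Lift 5: 3128. −1: 3127.
[3] 3127 ≡ 5^5 + 2 (base 5). Lift 6: 46658. −1: 46657.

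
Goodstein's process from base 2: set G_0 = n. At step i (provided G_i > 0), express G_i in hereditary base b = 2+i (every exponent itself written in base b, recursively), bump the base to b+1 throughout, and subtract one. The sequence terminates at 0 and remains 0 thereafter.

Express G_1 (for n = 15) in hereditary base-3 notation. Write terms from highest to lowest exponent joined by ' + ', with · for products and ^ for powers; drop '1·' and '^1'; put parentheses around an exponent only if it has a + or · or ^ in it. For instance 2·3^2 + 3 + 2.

[0] 15 ≡ 2^(2 + 1) + 2^2 + 2 + 1 (base 2). Lift 3: 112. −1: 111.
[1] 111 ≡ 3^(3 + 1) + 3^3 + 3 (base 3). Lift 4: 1284. −1: 1283.

3^(3 + 1) + 3^3 + 3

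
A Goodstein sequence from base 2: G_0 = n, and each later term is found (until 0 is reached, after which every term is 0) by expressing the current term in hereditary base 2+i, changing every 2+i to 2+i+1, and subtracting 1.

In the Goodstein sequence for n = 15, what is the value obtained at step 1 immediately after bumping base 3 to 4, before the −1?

1284

i=0: 15 = 2^(2 + 1) + 2^2 + 2 + 1 (b=2); 2→3: 3^(3 + 1) + 3^3 + 3 + 1 = 112; 112−1 = 111
i=1: 111 = 3^(3 + 1) + 3^3 + 3 (b=3); 3→4: 4^(4 + 1) + 4^4 + 4 = 1284; 1284−1 = 1283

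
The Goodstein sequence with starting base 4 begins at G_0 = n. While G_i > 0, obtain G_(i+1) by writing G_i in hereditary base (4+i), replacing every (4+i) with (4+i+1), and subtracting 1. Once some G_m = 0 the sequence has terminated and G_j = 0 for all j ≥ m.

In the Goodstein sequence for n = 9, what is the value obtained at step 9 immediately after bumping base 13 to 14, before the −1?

G_0=9  [base 4] 2·4 + 1  →[4↦5]→  2·5 + 1 = 11  −1 ⇒ G_1=10
G_1=10  [base 5] 2·5  →[5↦6]→  2·6 = 12  −1 ⇒ G_2=11
G_2=11  [base 6] 6 + 5  →[6↦7]→  7 + 5 = 12  −1 ⇒ G_3=11
G_3=11  [base 7] 7 + 4  →[7↦8]→  8 + 4 = 12  −1 ⇒ G_4=11
G_4=11  [base 8] 8 + 3  →[8↦9]→  9 + 3 = 12  −1 ⇒ G_5=11
G_5=11  [base 9] 9 + 2  →[9↦10]→  10 + 2 = 12  −1 ⇒ G_6=11
G_6=11  [base 10] 10 + 1  →[10↦11]→  11 + 1 = 12  −1 ⇒ G_7=11
G_7=11  [base 11] 11  →[11↦12]→  12 = 12  −1 ⇒ G_8=11
G_8=11  [base 12] 11  →[12↦13]→  11 = 11  −1 ⇒ G_9=10

10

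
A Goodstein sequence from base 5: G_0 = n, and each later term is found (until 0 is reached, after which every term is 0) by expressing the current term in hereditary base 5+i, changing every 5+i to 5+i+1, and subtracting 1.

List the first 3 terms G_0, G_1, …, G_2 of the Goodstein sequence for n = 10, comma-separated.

i=0: 10 = 2·5 (b=5); 5→6: 2·6 = 12; 12−1 = 11
i=1: 11 = 6 + 5 (b=6); 6→7: 7 + 5 = 12; 12−1 = 11

10, 11, 11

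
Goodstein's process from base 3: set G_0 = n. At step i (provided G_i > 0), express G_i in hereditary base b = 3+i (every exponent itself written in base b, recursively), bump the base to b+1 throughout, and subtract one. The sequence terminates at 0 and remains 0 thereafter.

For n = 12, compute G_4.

G_0=12  [base 3] 3^2 + 3  →[3↦4]→  4^2 + 4 = 20  −1 ⇒ G_1=19
G_1=19  [base 4] 4^2 + 3  →[4↦5]→  5^2 + 3 = 28  −1 ⇒ G_2=27
G_2=27  [base 5] 5^2 + 2  →[5↦6]→  6^2 + 2 = 38  −1 ⇒ G_3=37
G_3=37  [base 6] 6^2 + 1  →[6↦7]→  7^2 + 1 = 50  −1 ⇒ G_4=49
G_4=49  [base 7] 7^2  →[7↦8]→  8^2 = 64  −1 ⇒ G_5=63

49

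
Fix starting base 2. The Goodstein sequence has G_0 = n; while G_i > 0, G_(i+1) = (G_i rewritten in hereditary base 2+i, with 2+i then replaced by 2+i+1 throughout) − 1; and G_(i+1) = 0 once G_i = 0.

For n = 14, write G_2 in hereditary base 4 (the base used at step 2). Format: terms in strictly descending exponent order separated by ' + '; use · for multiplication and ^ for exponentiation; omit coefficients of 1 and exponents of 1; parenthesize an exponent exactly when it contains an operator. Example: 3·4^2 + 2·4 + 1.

4^(4 + 1) + 4^4 + 1

(0) 14|_2 = 2^(2 + 1) + 2^2 + 2 ↦ 3^(3 + 1) + 3^3 + 3|_3 = 111 ⇒ 110
(1) 110|_3 = 3^(3 + 1) + 3^3 + 2 ↦ 4^(4 + 1) + 4^4 + 2|_4 = 1282 ⇒ 1281
(2) 1281|_4 = 4^(4 + 1) + 4^4 + 1 ↦ 5^(5 + 1) + 5^5 + 1|_5 = 18751 ⇒ 18750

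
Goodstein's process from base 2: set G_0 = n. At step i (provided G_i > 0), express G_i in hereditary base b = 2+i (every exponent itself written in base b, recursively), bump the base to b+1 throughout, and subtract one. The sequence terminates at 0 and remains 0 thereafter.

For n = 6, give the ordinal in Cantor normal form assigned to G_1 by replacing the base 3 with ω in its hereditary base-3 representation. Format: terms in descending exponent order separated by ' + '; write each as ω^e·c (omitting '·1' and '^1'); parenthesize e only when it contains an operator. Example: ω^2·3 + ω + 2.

6 —HB2→ 2^2 + 2 —bump→ 3^3 + 3 = 30 —(−1)→ 29
29 —HB3→ 3^3 + 2 —bump→ 4^4 + 2 = 258 —(−1)→ 257

ω^ω + 2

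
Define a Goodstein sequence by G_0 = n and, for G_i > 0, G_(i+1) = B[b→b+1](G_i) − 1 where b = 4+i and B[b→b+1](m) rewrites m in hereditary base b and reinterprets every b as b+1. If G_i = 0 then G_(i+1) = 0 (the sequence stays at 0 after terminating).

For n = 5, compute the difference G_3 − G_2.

-1

G_0=5  [base 4] 4 + 1  →[4↦5]→  5 + 1 = 6  −1 ⇒ G_1=5
G_1=5  [base 5] 5  →[5↦6]→  6 = 6  −1 ⇒ G_2=5
G_2=5  [base 6] 5  →[6↦7]→  5 = 5  −1 ⇒ G_3=4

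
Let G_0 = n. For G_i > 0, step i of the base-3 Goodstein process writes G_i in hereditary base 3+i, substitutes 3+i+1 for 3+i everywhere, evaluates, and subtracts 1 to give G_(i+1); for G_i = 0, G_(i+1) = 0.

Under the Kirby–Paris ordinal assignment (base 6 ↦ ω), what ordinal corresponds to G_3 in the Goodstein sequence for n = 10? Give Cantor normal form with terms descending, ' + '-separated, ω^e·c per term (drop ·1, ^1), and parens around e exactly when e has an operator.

i=0: 10 = 3^2 + 1 (b=3); 3→4: 4^2 + 1 = 17; 17−1 = 16
i=1: 16 = 4^2 (b=4); 4→5: 5^2 = 25; 25−1 = 24
i=2: 24 = 4·5 + 4 (b=5); 5→6: 4·6 + 4 = 28; 28−1 = 27

ω·4 + 3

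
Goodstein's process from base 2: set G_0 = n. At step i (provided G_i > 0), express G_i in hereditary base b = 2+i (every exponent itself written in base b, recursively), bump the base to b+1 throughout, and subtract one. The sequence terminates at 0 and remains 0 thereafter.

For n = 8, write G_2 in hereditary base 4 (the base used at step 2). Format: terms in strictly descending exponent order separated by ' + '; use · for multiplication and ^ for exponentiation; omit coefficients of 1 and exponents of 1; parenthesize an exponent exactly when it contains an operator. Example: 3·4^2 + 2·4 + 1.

base 2: 8 = 2^(2 + 1); at 3: 3^(3 + 1) = 81; next = 80
base 3: 80 = 2·3^3 + 2·3^2 + 2·3 + 2; at 4: 2·4^4 + 2·4^2 + 2·4 + 2 = 554; next = 553
base 4: 553 = 2·4^4 + 2·4^2 + 2·4 + 1; at 5: 2·5^5 + 2·5^2 + 2·5 + 1 = 6311; next = 6310

2·4^4 + 2·4^2 + 2·4 + 1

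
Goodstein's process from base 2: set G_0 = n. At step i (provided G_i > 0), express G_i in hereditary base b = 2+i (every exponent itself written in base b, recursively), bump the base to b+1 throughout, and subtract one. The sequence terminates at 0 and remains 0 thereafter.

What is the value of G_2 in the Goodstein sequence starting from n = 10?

1025

G_0 = 10. HB_2(10) = 2^(2 + 1) + 2. Bump = 84. G_1 = 83.
G_1 = 83. HB_3(83) = 3^(3 + 1) + 2. Bump = 1026. G_2 = 1025.
G_2 = 1025. HB_4(1025) = 4^(4 + 1) + 1. Bump = 15626. G_3 = 15625.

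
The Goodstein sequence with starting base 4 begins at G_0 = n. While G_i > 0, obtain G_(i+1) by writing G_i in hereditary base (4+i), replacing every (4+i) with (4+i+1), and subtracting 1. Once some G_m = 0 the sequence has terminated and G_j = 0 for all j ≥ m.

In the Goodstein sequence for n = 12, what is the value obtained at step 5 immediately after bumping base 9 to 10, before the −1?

step 0: 12 = 3·4; sub 5 for 4: 3·5; = 15; G_1 = 15−1 = 14
step 1: 14 = 2·5 + 4; sub 6 for 5: 2·6 + 4; = 16; G_2 = 16−1 = 15
step 2: 15 = 2·6 + 3; sub 7 for 6: 2·7 + 3; = 17; G_3 = 17−1 = 16
step 3: 16 = 2·7 + 2; sub 8 for 7: 2·8 + 2; = 18; G_4 = 18−1 = 17
step 4: 17 = 2·8 + 1; sub 9 for 8: 2·9 + 1; = 19; G_5 = 19−1 = 18
step 5: 18 = 2·9; sub 10 for 9: 2·10; = 20; G_6 = 20−1 = 19

20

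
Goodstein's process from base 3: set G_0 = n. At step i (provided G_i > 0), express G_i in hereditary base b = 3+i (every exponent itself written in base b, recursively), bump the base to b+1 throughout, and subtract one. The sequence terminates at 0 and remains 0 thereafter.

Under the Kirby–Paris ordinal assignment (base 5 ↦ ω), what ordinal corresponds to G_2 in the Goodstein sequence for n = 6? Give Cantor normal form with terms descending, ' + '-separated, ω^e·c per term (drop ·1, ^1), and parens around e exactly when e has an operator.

i=0: 6 = 2·3 (b=3); 3→4: 2·4 = 8; 8−1 = 7
i=1: 7 = 4 + 3 (b=4); 4→5: 5 + 3 = 8; 8−1 = 7

ω + 2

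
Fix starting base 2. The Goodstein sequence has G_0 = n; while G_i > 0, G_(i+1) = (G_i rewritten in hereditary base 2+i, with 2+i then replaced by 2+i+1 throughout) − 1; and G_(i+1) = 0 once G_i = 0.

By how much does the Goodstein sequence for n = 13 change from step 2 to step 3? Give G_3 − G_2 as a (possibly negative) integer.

G_0=13  [base 2] 2^(2 + 1) + 2^2 + 1  →[2↦3]→  3^(3 + 1) + 3^3 + 1 = 109  −1 ⇒ G_1=108
G_1=108  [base 3] 3^(3 + 1) + 3^3  →[3↦4]→  4^(4 + 1) + 4^4 = 1280  −1 ⇒ G_2=1279
G_2=1279  [base 4] 4^(4 + 1) + 3·4^3 + 3·4^2 + 3·4 + 3  →[4↦5]→  5^(5 + 1) + 3·5^3 + 3·5^2 + 3·5 + 3 = 16093  −1 ⇒ G_3=16092

14813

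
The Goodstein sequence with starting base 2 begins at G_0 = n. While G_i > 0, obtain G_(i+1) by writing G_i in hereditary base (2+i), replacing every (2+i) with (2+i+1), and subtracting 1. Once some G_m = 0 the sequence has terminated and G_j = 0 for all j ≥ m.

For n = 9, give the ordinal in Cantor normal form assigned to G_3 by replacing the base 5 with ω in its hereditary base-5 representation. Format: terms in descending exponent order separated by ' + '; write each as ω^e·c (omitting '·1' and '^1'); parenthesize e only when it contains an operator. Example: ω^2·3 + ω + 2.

step 0: 9 = 2^(2 + 1) + 1; sub 3 for 2: 3^(3 + 1) + 1; = 82; G_1 = 82−1 = 81
step 1: 81 = 3^(3 + 1); sub 4 for 3: 4^(4 + 1); = 1024; G_2 = 1024−1 = 1023
step 2: 1023 = 3·4^4 + 3·4^3 + 3·4^2 + 3·4 + 3; sub 5 for 4: 3·5^5 + 3·5^3 + 3·5^2 + 3·5 + 3; = 9843; G_3 = 9843−1 = 9842

ω^ω·3 + ω^3·3 + ω^2·3 + ω·3 + 2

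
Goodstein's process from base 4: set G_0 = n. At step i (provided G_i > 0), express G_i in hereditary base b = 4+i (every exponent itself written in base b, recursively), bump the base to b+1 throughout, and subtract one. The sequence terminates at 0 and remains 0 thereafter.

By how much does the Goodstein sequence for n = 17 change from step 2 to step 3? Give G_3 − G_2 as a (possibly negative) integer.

4

17 —HB4→ 4^2 + 1 —bump→ 5^2 + 1 = 26 —(−1)→ 25
25 —HB5→ 5^2 —bump→ 6^2 = 36 —(−1)→ 35
35 —HB6→ 5·6 + 5 —bump→ 5·7 + 5 = 40 —(−1)→ 39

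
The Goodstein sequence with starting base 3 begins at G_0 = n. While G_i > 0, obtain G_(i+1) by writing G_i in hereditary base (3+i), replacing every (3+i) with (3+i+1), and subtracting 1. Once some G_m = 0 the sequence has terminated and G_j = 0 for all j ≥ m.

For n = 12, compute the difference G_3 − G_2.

[0] 12 ≡ 3^2 + 3 (base 3). Lift 4: 20. −1: 19.
[1] 19 ≡ 4^2 + 3 (base 4). Lift 5: 28. −1: 27.
[2] 27 ≡ 5^2 + 2 (base 5). Lift 6: 38. −1: 37.

10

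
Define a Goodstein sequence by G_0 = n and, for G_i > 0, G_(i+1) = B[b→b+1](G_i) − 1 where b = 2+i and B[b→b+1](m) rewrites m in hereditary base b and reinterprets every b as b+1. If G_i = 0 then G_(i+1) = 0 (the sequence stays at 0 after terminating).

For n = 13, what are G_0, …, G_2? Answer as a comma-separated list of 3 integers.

13, 108, 1279

base 2: 13 = 2^(2 + 1) + 2^2 + 1; at 3: 3^(3 + 1) + 3^3 + 1 = 109; next = 108
base 3: 108 = 3^(3 + 1) + 3^3; at 4: 4^(4 + 1) + 4^4 = 1280; next = 1279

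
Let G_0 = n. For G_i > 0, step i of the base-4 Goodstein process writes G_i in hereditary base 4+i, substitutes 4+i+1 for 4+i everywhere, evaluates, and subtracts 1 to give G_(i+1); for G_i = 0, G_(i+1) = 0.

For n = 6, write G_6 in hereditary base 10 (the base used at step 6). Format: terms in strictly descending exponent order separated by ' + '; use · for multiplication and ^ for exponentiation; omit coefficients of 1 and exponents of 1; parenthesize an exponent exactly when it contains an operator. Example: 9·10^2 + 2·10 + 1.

3

(0) 6|_4 = 4 + 2 ↦ 5 + 2|_5 = 7 ⇒ 6
(1) 6|_5 = 5 + 1 ↦ 6 + 1|_6 = 7 ⇒ 6
(2) 6|_6 = 6 ↦ 7|_7 = 7 ⇒ 6
(3) 6|_7 = 6 ↦ 6|_8 = 6 ⇒ 5
(4) 5|_8 = 5 ↦ 5|_9 = 5 ⇒ 4
(5) 4|_9 = 4 ↦ 4|_10 = 4 ⇒ 3
(6) 3|_10 = 3 ↦ 3|_11 = 3 ⇒ 2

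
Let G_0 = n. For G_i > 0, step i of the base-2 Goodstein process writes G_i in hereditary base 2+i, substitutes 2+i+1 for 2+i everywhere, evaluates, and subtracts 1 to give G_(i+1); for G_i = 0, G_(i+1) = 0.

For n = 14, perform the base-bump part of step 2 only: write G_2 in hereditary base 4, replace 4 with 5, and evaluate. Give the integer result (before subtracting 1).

base 2: 14 = 2^(2 + 1) + 2^2 + 2; at 3: 3^(3 + 1) + 3^3 + 3 = 111; next = 110
base 3: 110 = 3^(3 + 1) + 3^3 + 2; at 4: 4^(4 + 1) + 4^4 + 2 = 1282; next = 1281
base 4: 1281 = 4^(4 + 1) + 4^4 + 1; at 5: 5^(5 + 1) + 5^5 + 1 = 18751; next = 18750

18751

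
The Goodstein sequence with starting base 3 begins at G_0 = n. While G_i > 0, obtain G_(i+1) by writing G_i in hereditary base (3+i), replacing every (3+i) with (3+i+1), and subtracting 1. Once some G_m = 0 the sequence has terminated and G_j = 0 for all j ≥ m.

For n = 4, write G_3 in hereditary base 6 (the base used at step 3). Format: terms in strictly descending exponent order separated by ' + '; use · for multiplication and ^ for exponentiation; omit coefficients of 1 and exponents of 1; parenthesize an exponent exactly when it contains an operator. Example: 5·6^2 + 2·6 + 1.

3

[0] 4 ≡ 3 + 1 (base 3). Lift 4: 5. −1: 4.
[1] 4 ≡ 4 (base 4). Lift 5: 5. −1: 4.
[2] 4 ≡ 4 (base 5). Lift 6: 4. −1: 3.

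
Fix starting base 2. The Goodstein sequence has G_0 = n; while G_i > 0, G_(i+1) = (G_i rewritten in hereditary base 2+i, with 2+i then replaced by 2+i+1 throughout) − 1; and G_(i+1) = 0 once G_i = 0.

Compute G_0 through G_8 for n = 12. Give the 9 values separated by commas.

base 2: 12 = 2^(2 + 1) + 2^2; at 3: 3^(3 + 1) + 3^3 = 108; next = 107
base 3: 107 = 3^(3 + 1) + 2·3^2 + 2·3 + 2; at 4: 4^(4 + 1) + 2·4^2 + 2·4 + 2 = 1066; next = 1065
base 4: 1065 = 4^(4 + 1) + 2·4^2 + 2·4 + 1; at 5: 5^(5 + 1) + 2·5^2 + 2·5 + 1 = 15686; next = 15685
base 5: 15685 = 5^(5 + 1) + 2·5^2 + 2·5; at 6: 6^(6 + 1) + 2·6^2 + 2·6 = 280020; next = 280019
base 6: 280019 = 6^(6 + 1) + 2·6^2 + 6 + 5; at 7: 7^(7 + 1) + 2·7^2 + 7 + 5 = 5764911; next = 5764910
base 7: 5764910 = 7^(7 + 1) + 2·7^2 + 7 + 4; at 8: 8^(8 + 1) + 2·8^2 + 8 + 4 = 134217868; next = 134217867
base 8: 134217867 = 8^(8 + 1) + 2·8^2 + 8 + 3; at 9: 9^(9 + 1) + 2·9^2 + 9 + 3 = 3486784575; next = 3486784574
base 9: 3486784574 = 9^(9 + 1) + 2·9^2 + 9 + 2; at 10: 10^(10 + 1) + 2·10^2 + 10 + 2 = 100000000212; next = 100000000211

12, 107, 1065, 15685, 280019, 5764910, 134217867, 3486784574, 100000000211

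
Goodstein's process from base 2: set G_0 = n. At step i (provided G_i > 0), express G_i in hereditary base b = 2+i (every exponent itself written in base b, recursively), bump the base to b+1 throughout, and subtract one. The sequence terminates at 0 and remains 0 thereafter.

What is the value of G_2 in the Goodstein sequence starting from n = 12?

1065

G_0 = 12. HB_2(12) = 2^(2 + 1) + 2^2. Bump = 108. G_1 = 107.
G_1 = 107. HB_3(107) = 3^(3 + 1) + 2·3^2 + 2·3 + 2. Bump = 1066. G_2 = 1065.
G_2 = 1065. HB_4(1065) = 4^(4 + 1) + 2·4^2 + 2·4 + 1. Bump = 15686. G_3 = 15685.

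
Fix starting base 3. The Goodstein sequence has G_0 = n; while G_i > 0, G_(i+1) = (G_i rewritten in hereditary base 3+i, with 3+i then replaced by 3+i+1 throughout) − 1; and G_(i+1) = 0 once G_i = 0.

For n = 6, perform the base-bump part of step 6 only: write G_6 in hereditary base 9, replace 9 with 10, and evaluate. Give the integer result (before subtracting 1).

G_0 = 6. HB_3(6) = 2·3. Bump = 8. G_1 = 7.
G_1 = 7. HB_4(7) = 4 + 3. Bump = 8. G_2 = 7.
G_2 = 7. HB_5(7) = 5 + 2. Bump = 8. G_3 = 7.
G_3 = 7. HB_6(7) = 6 + 1. Bump = 8. G_4 = 7.
G_4 = 7. HB_7(7) = 7. Bump = 8. G_5 = 7.
G_5 = 7. HB_8(7) = 7. Bump = 7. G_6 = 6.
G_6 = 6. HB_9(6) = 6. Bump = 6. G_7 = 5.

6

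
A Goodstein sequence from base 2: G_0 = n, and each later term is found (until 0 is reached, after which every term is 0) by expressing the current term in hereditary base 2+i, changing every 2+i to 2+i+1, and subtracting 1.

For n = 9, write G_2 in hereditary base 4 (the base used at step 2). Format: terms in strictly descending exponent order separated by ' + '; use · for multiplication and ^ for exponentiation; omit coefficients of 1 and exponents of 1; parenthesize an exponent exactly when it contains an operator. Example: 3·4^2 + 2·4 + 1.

3·4^4 + 3·4^3 + 3·4^2 + 3·4 + 3

step 0: 9 = 2^(2 + 1) + 1; sub 3 for 2: 3^(3 + 1) + 1; = 82; G_1 = 82−1 = 81
step 1: 81 = 3^(3 + 1); sub 4 for 3: 4^(4 + 1); = 1024; G_2 = 1024−1 = 1023
step 2: 1023 = 3·4^4 + 3·4^3 + 3·4^2 + 3·4 + 3; sub 5 for 4: 3·5^5 + 3·5^3 + 3·5^2 + 3·5 + 3; = 9843; G_3 = 9843−1 = 9842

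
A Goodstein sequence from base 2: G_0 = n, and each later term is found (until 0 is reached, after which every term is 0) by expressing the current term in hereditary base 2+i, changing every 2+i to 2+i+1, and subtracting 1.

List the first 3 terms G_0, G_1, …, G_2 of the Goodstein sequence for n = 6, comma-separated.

6, 29, 257

base 2: 6 = 2^2 + 2; at 3: 3^3 + 3 = 30; next = 29
base 3: 29 = 3^3 + 2; at 4: 4^4 + 2 = 258; next = 257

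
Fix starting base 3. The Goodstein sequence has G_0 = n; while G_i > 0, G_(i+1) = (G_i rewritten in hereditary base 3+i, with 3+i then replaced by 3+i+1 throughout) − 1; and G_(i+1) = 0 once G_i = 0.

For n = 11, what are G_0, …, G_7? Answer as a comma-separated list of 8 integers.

11, 17, 25, 35, 39, 43, 47, 51

11 —HB3→ 3^2 + 2 —bump→ 4^2 + 2 = 18 —(−1)→ 17
17 —HB4→ 4^2 + 1 —bump→ 5^2 + 1 = 26 —(−1)→ 25
25 —HB5→ 5^2 —bump→ 6^2 = 36 —(−1)→ 35
35 —HB6→ 5·6 + 5 —bump→ 5·7 + 5 = 40 —(−1)→ 39
39 —HB7→ 5·7 + 4 —bump→ 5·8 + 4 = 44 —(−1)→ 43
43 —HB8→ 5·8 + 3 —bump→ 5·9 + 3 = 48 —(−1)→ 47
47 —HB9→ 5·9 + 2 —bump→ 5·10 + 2 = 52 —(−1)→ 51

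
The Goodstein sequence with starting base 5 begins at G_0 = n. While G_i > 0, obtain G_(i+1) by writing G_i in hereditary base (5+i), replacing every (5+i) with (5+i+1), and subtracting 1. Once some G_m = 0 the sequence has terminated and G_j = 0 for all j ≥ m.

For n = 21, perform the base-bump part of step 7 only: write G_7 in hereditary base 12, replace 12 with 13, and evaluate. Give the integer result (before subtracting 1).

40

i=0: 21 = 4·5 + 1 (b=5); 5→6: 4·6 + 1 = 25; 25−1 = 24
i=1: 24 = 4·6 (b=6); 6→7: 4·7 = 28; 28−1 = 27
i=2: 27 = 3·7 + 6 (b=7); 7→8: 3·8 + 6 = 30; 30−1 = 29
i=3: 29 = 3·8 + 5 (b=8); 8→9: 3·9 + 5 = 32; 32−1 = 31
i=4: 31 = 3·9 + 4 (b=9); 9→10: 3·10 + 4 = 34; 34−1 = 33
i=5: 33 = 3·10 + 3 (b=10); 10→11: 3·11 + 3 = 36; 36−1 = 35
i=6: 35 = 3·11 + 2 (b=11); 11→12: 3·12 + 2 = 38; 38−1 = 37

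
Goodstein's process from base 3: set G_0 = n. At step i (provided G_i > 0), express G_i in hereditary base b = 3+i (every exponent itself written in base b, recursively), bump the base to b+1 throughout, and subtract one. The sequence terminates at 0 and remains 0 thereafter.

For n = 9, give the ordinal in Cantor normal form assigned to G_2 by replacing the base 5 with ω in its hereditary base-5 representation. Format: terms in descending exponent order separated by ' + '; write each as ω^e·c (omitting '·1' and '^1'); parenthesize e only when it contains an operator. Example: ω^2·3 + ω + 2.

ω·3 + 2

(0) 9|_3 = 3^2 ↦ 4^2|_4 = 16 ⇒ 15
(1) 15|_4 = 3·4 + 3 ↦ 3·5 + 3|_5 = 18 ⇒ 17
(2) 17|_5 = 3·5 + 2 ↦ 3·6 + 2|_6 = 20 ⇒ 19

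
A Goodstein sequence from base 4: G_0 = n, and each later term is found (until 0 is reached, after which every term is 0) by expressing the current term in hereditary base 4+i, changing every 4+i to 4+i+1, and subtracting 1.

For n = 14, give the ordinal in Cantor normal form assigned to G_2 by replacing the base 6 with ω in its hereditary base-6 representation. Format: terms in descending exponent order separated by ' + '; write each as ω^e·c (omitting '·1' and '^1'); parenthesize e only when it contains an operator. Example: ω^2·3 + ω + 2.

ω·3

14 —HB4→ 3·4 + 2 —bump→ 3·5 + 2 = 17 —(−1)→ 16
16 —HB5→ 3·5 + 1 —bump→ 3·6 + 1 = 19 —(−1)→ 18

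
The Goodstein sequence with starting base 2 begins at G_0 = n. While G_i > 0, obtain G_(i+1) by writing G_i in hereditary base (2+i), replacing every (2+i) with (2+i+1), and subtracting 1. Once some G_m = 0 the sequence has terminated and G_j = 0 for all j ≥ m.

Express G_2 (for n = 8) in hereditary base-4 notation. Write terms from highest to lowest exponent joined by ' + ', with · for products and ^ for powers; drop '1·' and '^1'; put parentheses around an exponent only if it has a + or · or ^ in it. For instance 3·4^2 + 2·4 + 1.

G_0=8  [base 2] 2^(2 + 1)  →[2↦3]→  3^(3 + 1) = 81  −1 ⇒ G_1=80
G_1=80  [base 3] 2·3^3 + 2·3^2 + 2·3 + 2  →[3↦4]→  2·4^4 + 2·4^2 + 2·4 + 2 = 554  −1 ⇒ G_2=553
G_2=553  [base 4] 2·4^4 + 2·4^2 + 2·4 + 1  →[4↦5]→  2·5^5 + 2·5^2 + 2·5 + 1 = 6311  −1 ⇒ G_3=6310

2·4^4 + 2·4^2 + 2·4 + 1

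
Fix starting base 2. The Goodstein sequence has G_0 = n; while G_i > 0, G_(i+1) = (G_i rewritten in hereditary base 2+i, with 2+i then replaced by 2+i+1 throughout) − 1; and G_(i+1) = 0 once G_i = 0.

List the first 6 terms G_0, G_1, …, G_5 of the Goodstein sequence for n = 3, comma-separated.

3, 3, 3, 2, 1, 0

step 0: 3 = 2 + 1; sub 3 for 2: 3 + 1; = 4; G_1 = 4−1 = 3
step 1: 3 = 3; sub 4 for 3: 4; = 4; G_2 = 4−1 = 3
step 2: 3 = 3; sub 5 for 4: 3; = 3; G_3 = 3−1 = 2
step 3: 2 = 2; sub 6 for 5: 2; = 2; G_4 = 2−1 = 1
step 4: 1 = 1; sub 7 for 6: 1; = 1; G_5 = 1−1 = 0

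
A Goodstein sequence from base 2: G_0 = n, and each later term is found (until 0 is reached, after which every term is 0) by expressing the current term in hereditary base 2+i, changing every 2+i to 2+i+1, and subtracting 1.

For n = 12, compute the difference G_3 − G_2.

14620

G_0 = 12. HB_2(12) = 2^(2 + 1) + 2^2. Bump = 108. G_1 = 107.
G_1 = 107. HB_3(107) = 3^(3 + 1) + 2·3^2 + 2·3 + 2. Bump = 1066. G_2 = 1065.
G_2 = 1065. HB_4(1065) = 4^(4 + 1) + 2·4^2 + 2·4 + 1. Bump = 15686. G_3 = 15685.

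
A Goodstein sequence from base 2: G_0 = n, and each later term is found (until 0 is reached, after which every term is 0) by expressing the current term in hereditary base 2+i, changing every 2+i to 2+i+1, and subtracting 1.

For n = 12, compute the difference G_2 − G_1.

12 —HB2→ 2^(2 + 1) + 2^2 —bump→ 3^(3 + 1) + 3^3 = 108 —(−1)→ 107
107 —HB3→ 3^(3 + 1) + 2·3^2 + 2·3 + 2 —bump→ 4^(4 + 1) + 2·4^2 + 2·4 + 2 = 1066 —(−1)→ 1065

958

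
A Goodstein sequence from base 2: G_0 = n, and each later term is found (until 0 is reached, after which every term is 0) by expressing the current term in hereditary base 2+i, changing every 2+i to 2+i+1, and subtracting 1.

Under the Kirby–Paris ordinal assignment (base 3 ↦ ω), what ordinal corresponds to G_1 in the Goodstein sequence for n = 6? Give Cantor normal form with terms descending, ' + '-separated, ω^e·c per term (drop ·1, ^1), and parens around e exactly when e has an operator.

G_0 = 6. HB_2(6) = 2^2 + 2. Bump = 30. G_1 = 29.
G_1 = 29. HB_3(29) = 3^3 + 2. Bump = 258. G_2 = 257.

ω^ω + 2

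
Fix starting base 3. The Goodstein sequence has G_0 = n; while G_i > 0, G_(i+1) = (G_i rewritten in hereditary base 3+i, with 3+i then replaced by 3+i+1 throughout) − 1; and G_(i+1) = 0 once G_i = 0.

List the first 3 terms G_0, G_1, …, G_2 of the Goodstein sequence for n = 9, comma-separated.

9, 15, 17

G_0=9  [base 3] 3^2  →[3↦4]→  4^2 = 16  −1 ⇒ G_1=15
G_1=15  [base 4] 3·4 + 3  →[4↦5]→  3·5 + 3 = 18  −1 ⇒ G_2=17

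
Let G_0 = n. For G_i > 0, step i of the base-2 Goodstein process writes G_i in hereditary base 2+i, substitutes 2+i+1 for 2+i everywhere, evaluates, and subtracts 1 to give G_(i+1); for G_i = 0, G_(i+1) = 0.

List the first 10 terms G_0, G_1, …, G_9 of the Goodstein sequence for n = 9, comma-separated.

[0] 9 ≡ 2^(2 + 1) + 1 (base 2). Lift 3: 82. −1: 81.
[1] 81 ≡ 3^(3 + 1) (base 3). Lift 4: 1024. −1: 1023.
[2] 1023 ≡ 3·4^4 + 3·4^3 + 3·4^2 + 3·4 + 3 (base 4). Lift 5: 9843. −1: 9842.
[3] 9842 ≡ 3·5^5 + 3·5^3 + 3·5^2 + 3·5 + 2 (base 5). Lift 6: 140744. −1: 140743.
[4] 140743 ≡ 3·6^6 + 3·6^3 + 3·6^2 + 3·6 + 1 (base 6). Lift 7: 2471827. −1: 2471826.
[5] 2471826 ≡ 3·7^7 + 3·7^3 + 3·7^2 + 3·7 (base 7). Lift 8: 50333400. −1: 50333399.
[6] 50333399 ≡ 3·8^8 + 3·8^3 + 3·8^2 + 2·8 + 7 (base 8). Lift 9: 1162263922. −1: 1162263921.
[7] 1162263921 ≡ 3·9^9 + 3·9^3 + 3·9^2 + 2·9 + 6 (base 9). Lift 10: 30000003326. −1: 30000003325.
[8] 30000003325 ≡ 3·10^10 + 3·10^3 + 3·10^2 + 2·10 + 5 (base 10). Lift 11: 855935016216. −1: 855935016215.

9, 81, 1023, 9842, 140743, 2471826, 50333399, 1162263921, 30000003325, 855935016215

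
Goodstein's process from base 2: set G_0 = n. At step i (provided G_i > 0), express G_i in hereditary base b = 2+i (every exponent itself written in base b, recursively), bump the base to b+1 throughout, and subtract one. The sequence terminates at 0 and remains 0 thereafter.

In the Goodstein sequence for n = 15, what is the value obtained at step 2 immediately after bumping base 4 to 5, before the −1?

base 2: 15 = 2^(2 + 1) + 2^2 + 2 + 1; at 3: 3^(3 + 1) + 3^3 + 3 + 1 = 112; next = 111
base 3: 111 = 3^(3 + 1) + 3^3 + 3; at 4: 4^(4 + 1) + 4^4 + 4 = 1284; next = 1283

18753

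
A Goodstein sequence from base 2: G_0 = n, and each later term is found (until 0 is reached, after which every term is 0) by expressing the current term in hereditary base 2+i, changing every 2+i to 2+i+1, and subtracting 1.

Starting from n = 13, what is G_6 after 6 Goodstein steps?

134219479

[0] 13 ≡ 2^(2 + 1) + 2^2 + 1 (base 2). Lift 3: 109. −1: 108.
[1] 108 ≡ 3^(3 + 1) + 3^3 (base 3). Lift 4: 1280. −1: 1279.
[2] 1279 ≡ 4^(4 + 1) + 3·4^3 + 3·4^2 + 3·4 + 3 (base 4). Lift 5: 16093. −1: 16092.
[3] 16092 ≡ 5^(5 + 1) + 3·5^3 + 3·5^2 + 3·5 + 2 (base 5). Lift 6: 280712. −1: 280711.
[4] 280711 ≡ 6^(6 + 1) + 3·6^3 + 3·6^2 + 3·6 + 1 (base 6). Lift 7: 5765999. −1: 5765998.
[5] 5765998 ≡ 7^(7 + 1) + 3·7^3 + 3·7^2 + 3·7 (base 7). Lift 8: 134219480. −1: 134219479.
[6] 134219479 ≡ 8^(8 + 1) + 3·8^3 + 3·8^2 + 2·8 + 7 (base 8). Lift 9: 3486786856. −1: 3486786855.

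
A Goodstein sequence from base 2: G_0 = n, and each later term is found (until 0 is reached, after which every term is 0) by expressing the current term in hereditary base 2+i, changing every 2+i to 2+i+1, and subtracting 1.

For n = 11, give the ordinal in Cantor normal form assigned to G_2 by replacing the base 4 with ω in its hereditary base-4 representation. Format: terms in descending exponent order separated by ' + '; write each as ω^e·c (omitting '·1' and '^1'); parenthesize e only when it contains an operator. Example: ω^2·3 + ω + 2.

ω^(ω + 1) + 3

G_0 = 11. HB_2(11) = 2^(2 + 1) + 2 + 1. Bump = 85. G_1 = 84.
G_1 = 84. HB_3(84) = 3^(3 + 1) + 3. Bump = 1028. G_2 = 1027.
G_2 = 1027. HB_4(1027) = 4^(4 + 1) + 3. Bump = 15628. G_3 = 15627.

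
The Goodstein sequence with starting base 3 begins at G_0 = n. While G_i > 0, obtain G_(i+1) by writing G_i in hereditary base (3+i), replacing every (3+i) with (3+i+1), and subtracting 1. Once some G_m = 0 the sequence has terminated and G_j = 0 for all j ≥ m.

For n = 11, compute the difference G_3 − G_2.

(0) 11|_3 = 3^2 + 2 ↦ 4^2 + 2|_4 = 18 ⇒ 17
(1) 17|_4 = 4^2 + 1 ↦ 5^2 + 1|_5 = 26 ⇒ 25
(2) 25|_5 = 5^2 ↦ 6^2|_6 = 36 ⇒ 35

10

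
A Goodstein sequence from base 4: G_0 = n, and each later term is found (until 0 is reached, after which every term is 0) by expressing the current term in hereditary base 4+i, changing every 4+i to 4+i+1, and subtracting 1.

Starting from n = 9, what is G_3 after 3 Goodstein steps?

11

i=0: 9 = 2·4 + 1 (b=4); 4→5: 2·5 + 1 = 11; 11−1 = 10
i=1: 10 = 2·5 (b=5); 5→6: 2·6 = 12; 12−1 = 11
i=2: 11 = 6 + 5 (b=6); 6→7: 7 + 5 = 12; 12−1 = 11
i=3: 11 = 7 + 4 (b=7); 7→8: 8 + 4 = 12; 12−1 = 11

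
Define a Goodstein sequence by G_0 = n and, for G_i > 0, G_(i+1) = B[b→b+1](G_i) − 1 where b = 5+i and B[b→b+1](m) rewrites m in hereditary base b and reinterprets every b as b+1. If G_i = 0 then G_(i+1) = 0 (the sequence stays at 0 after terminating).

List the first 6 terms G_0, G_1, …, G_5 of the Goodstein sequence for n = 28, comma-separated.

step 0: 28 = 5^2 + 3; sub 6 for 5: 6^2 + 3; = 39; G_1 = 39−1 = 38
step 1: 38 = 6^2 + 2; sub 7 for 6: 7^2 + 2; = 51; G_2 = 51−1 = 50
step 2: 50 = 7^2 + 1; sub 8 for 7: 8^2 + 1; = 65; G_3 = 65−1 = 64
step 3: 64 = 8^2; sub 9 for 8: 9^2; = 81; G_4 = 81−1 = 80
step 4: 80 = 8·9 + 8; sub 10 for 9: 8·10 + 8; = 88; G_5 = 88−1 = 87

28, 38, 50, 64, 80, 87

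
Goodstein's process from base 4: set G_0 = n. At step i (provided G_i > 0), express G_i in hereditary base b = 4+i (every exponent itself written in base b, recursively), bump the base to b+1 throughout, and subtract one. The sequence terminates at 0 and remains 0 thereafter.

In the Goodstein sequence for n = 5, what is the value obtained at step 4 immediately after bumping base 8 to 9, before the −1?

5 —HB4→ 4 + 1 —bump→ 5 + 1 = 6 —(−1)→ 5
5 —HB5→ 5 —bump→ 6 = 6 —(−1)→ 5
5 —HB6→ 5 —bump→ 5 = 5 —(−1)→ 4
4 —HB7→ 4 —bump→ 4 = 4 —(−1)→ 3
3 —HB8→ 3 —bump→ 3 = 3 —(−1)→ 2

3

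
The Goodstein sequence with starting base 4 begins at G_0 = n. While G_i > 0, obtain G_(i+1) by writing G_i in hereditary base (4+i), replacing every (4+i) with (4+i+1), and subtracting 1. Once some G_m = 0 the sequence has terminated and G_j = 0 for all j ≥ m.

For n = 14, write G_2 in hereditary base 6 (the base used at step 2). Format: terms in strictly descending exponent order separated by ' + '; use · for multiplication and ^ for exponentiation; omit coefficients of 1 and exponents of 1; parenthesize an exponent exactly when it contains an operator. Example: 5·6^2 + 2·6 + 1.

3·6

G_0 = 14. HB_4(14) = 3·4 + 2. Bump = 17. G_1 = 16.
G_1 = 16. HB_5(16) = 3·5 + 1. Bump = 19. G_2 = 18.
G_2 = 18. HB_6(18) = 3·6. Bump = 21. G_3 = 20.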